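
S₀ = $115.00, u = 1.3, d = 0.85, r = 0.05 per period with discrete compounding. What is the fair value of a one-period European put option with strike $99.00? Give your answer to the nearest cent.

$0.66

Risk-neutral probability p = (1 + 0.05 − 0.85)/(1.3 − 0.85) = 0.2000/0.4500 = 0.4444
Terminal stock prices: S_u = 149.5, S_d = 97.75
Terminal payoffs (K − S): max(-50.5, 0) = 0, max(1.25, 0) = 1.25
Node 0 (S = 115): V_0 = 1/1.05·[0.4444·0.0000 + 0.5556·1.2500] = 0.6614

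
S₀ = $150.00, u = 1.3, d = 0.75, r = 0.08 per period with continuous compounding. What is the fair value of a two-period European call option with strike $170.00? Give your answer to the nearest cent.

Risk-neutral probability p = (e^0.08 − 0.75)/(1.3 − 0.75) = 0.3333/0.5500 = 0.6060
Terminal stock prices: S_uu = 253.5, S_ud = 146.2, S_dd = 84.38
Terminal payoffs (S − K): max(83.5, 0) = 83.5, max(-23.75, 0) = 0, max(-85.62, 0) = 0
Node u (S = 195): V_u = e^(−0.08)·[0.6060·83.5000 + 0.3940·0.0000] = 46.7088
Node d (S = 112.5): V_d = e^(−0.08)·[0.6060·0.0000 + 0.3940·0.0000] = 0.0000
Node 0 (S = 150): V_0 = e^(−0.08)·[0.6060·46.7088 + 0.3940·0.0000] = 26.1283

$26.13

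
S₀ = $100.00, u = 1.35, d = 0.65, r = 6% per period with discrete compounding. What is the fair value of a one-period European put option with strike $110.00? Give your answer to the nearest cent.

Risk-neutral probability p = (1 + 0.06 − 0.65)/(1.35 − 0.65) = 0.4100/0.7000 = 0.5857
Terminal stock prices: S_u = 135, S_d = 65
Terminal payoffs (K − S): max(-25, 0) = 0, max(45, 0) = 45
Node 0 (S = 100): V_0 = 1/1.06·[0.5857·0.0000 + 0.4143·45.0000] = 17.5876

$17.59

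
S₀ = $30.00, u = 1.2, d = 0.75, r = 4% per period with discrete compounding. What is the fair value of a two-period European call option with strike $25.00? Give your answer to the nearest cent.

$7.84

Risk-neutral probability p = (1 + 0.04 − 0.75)/(1.2 − 0.75) = 0.2900/0.4500 = 0.6444
Terminal stock prices: S_uu = 43.2, S_ud = 27, S_dd = 16.88
Terminal payoffs (S − K): max(18.2, 0) = 18.2, max(2, 0) = 2, max(-8.125, 0) = 0
Node u (S = 36): V_u = 1/1.04·[0.6444·18.2000 + 0.3556·2.0000] = 11.9615
Node d (S = 22.5): V_d = 1/1.04·[0.6444·2.0000 + 0.3556·0.0000] = 1.2393
Node 0 (S = 30): V_0 = 1/1.04·[0.6444·11.9615 + 0.3556·1.2393] = 7.8358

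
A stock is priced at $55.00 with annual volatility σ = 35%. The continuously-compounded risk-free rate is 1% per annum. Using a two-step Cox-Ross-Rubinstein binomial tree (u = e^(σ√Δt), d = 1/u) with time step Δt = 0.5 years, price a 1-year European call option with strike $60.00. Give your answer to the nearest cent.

$6.02

CRR parameters: u = e^(σ√Δt) = e^(0.35·√0.5) = 1.2808, d = 1/u = 0.7808
Per-period rate: rΔt = 0.01·0.5 = 0.005, so R = e^0.005 = 1.0050
Risk-neutral probability p = (e^0.005 − 0.7808)/(1.2808 − 0.7808) = 0.2243/0.5000 = 0.4485
Terminal stock prices: S_uu = 90.23, S_ud = 55, S_dd = 33.53
Terminal payoffs (S − K): max(30.23, 0) = 30.23, max(-5, 0) = 0, max(-26.47, 0) = 0
Node u (S = 70.44): V_u = e^(−0.005)·[0.4485·30.2251 + 0.5515·0.0000] = 13.4873
Node d (S = 42.94): V_d = e^(−0.005)·[0.4485·0.0000 + 0.5515·0.0000] = 0.0000
Node 0 (S = 55): V_0 = e^(−0.005)·[0.4485·13.4873 + 0.5515·0.0000] = 6.0184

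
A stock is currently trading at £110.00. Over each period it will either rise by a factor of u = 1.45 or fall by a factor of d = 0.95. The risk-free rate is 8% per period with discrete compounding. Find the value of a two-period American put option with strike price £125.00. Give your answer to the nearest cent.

Risk-neutral probability p = (1 + 0.08 − 0.95)/(1.45 − 0.95) = 0.1300/0.5000 = 0.2600
Terminal stock prices: S_uu = 231.3, S_ud = 151.5, S_dd = 99.27
Terminal payoffs (K − S): max(-106.3, 0) = 0, max(-26.53, 0) = 0, max(25.73, 0) = 25.73
Node u (S = 159.5): continuation = 1/1.08·[0.2600·0.0000 + 0.7400·0.0000] = 0.0000; exercise value = 0.0000 ≤ continuation, so V_u = 0.0000
Node d (S = 104.5): continuation = 1/1.08·[0.2600·0.0000 + 0.7400·25.7250] = 17.6264; exercise value = 20.5000 > continuation, so V_d = 20.5000 (exercise)
Node 0 (S = 110): continuation = 1/1.08·[0.2600·0.0000 + 0.7400·20.5000] = 14.0463; exercise value = 15.0000 > continuation, so V_0 = 15.0000 (exercise)

£15.00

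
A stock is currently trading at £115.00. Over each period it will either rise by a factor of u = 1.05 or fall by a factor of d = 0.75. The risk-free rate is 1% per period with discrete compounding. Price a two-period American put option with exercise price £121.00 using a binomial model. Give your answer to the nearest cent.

Risk-neutral probability p = (1 + 0.01 − 0.75)/(1.05 − 0.75) = 0.2600/0.3000 = 0.8667
Terminal stock prices: S_uu = 126.8, S_ud = 90.56, S_dd = 64.69
Terminal payoffs (K − S): max(-5.788, 0) = 0, max(30.44, 0) = 30.44, max(56.31, 0) = 56.31
Node u (S = 120.8): continuation = 1/1.01·[0.8667·0.0000 + 0.1333·30.4375] = 4.0182; exercise value = 0.2500 ≤ continuation, so V_u = 4.0182
Node d (S = 86.25): continuation = 1/1.01·[0.8667·30.4375 + 0.1333·56.3125] = 33.5520; exercise value = 34.7500 > continuation, so V_d = 34.7500 (exercise)
Node 0 (S = 115): continuation = 1/1.01·[0.8667·4.0182 + 0.1333·34.7500] = 8.0354; exercise value = 6.0000 ≤ continuation, so V_0 = 8.0354

£8.04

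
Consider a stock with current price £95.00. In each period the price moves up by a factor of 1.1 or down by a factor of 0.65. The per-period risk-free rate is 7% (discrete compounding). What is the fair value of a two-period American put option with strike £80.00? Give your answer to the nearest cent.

Risk-neutral probability p = (1 + 0.07 − 0.65)/(1.1 − 0.65) = 0.4200/0.4500 = 0.9333
Terminal stock prices: S_uu = 115, S_ud = 67.93, S_dd = 40.14
Terminal payoffs (K − S): max(-34.95, 0) = 0, max(12.07, 0) = 12.07, max(39.86, 0) = 39.86
Node u (S = 104.5): continuation = 1/1.07·[0.9333·0.0000 + 0.0667·12.0750] = 0.7523; exercise value = 0.0000 ≤ continuation, so V_u = 0.7523
Node d (S = 61.75): continuation = 1/1.07·[0.9333·12.0750 + 0.0667·39.8625] = 13.0164; exercise value = 18.2500 > continuation, so V_d = 18.2500 (exercise)
Node 0 (S = 95): continuation = 1/1.07·[0.9333·0.7523 + 0.0667·18.2500] = 1.7933; exercise value = 0.0000 ≤ continuation, so V_0 = 1.7933

£1.79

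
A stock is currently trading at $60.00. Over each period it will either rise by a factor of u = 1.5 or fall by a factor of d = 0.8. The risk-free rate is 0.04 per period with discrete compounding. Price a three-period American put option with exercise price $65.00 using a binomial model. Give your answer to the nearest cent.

$12.57

Risk-neutral probability p = (1 + 0.04 − 0.8)/(1.5 − 0.8) = 0.2400/0.7000 = 0.3429
Terminal stock prices: S_uuu = 202.5, S_uud = 108, S_udd = 57.6, S_ddd = 30.72
Terminal payoffs (K − S): max(-137.5, 0) = 0, max(-43, 0) = 0, max(7.4, 0) = 7.4, max(34.28, 0) = 34.28
Node uu (S = 135): continuation = 1/1.04·[0.3429·0.0000 + 0.6571·0.0000] = 0.0000; exercise value = 0.0000 ≤ continuation, so V_uu = 0.0000
Node ud (S = 72): continuation = 1/1.04·[0.3429·0.0000 + 0.6571·7.4000] = 4.6758; exercise value = 0.0000 ≤ continuation, so V_ud = 4.6758
Node dd (S = 38.4): continuation = 1/1.04·[0.3429·7.4000 + 0.6571·34.2800] = 24.1000; exercise value = 26.6000 > continuation, so V_dd = 26.6000 (exercise)
Node u (S = 90): continuation = 1/1.04·[0.3429·0.0000 + 0.6571·4.6758] = 2.9545; exercise value = 0.0000 ≤ continuation, so V_u = 2.9545
Node d (S = 48): continuation = 1/1.04·[0.3429·4.6758 + 0.6571·26.6000] = 18.3492; exercise value = 17.0000 ≤ continuation, so V_d = 18.3492
Node 0 (S = 60): continuation = 1/1.04·[0.3429·2.9545 + 0.6571·18.3492] = 12.5683; exercise value = 5.0000 ≤ continuation, so V_0 = 12.5683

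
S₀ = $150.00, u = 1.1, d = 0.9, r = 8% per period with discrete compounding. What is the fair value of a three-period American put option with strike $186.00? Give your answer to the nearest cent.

$36.00

Risk-neutral probability p = (1 + 0.08 − 0.9)/(1.1 − 0.9) = 0.1800/0.2000 = 0.9000
Terminal stock prices: S_uuu = 199.7, S_uud = 163.4, S_udd = 133.7, S_ddd = 109.4
Terminal payoffs (K − S): max(-13.65, 0) = 0, max(22.65, 0) = 22.65, max(52.35, 0) = 52.35, max(76.65, 0) = 76.65
Node uu (S = 181.5): continuation = 1/1.08·[0.9000·0.0000 + 0.1000·22.6500] = 2.0972; exercise value = 4.5000 > continuation, so V_uu = 4.5000 (exercise)
Node ud (S = 148.5): continuation = 1/1.08·[0.9000·22.6500 + 0.1000·52.3500] = 23.7222; exercise value = 37.5000 > continuation, so V_ud = 37.5000 (exercise)
Node dd (S = 121.5): continuation = 1/1.08·[0.9000·52.3500 + 0.1000·76.6500] = 50.7222; exercise value = 64.5000 > continuation, so V_dd = 64.5000 (exercise)
Node u (S = 165): continuation = 1/1.08·[0.9000·4.5000 + 0.1000·37.5000] = 7.2222; exercise value = 21.0000 > continuation, so V_u = 21.0000 (exercise)
Node d (S = 135): continuation = 1/1.08·[0.9000·37.5000 + 0.1000·64.5000] = 37.2222; exercise value = 51.0000 > continuation, so V_d = 51.0000 (exercise)
Node 0 (S = 150): continuation = 1/1.08·[0.9000·21.0000 + 0.1000·51.0000] = 22.2222; exercise value = 36.0000 > continuation, so V_0 = 36.0000 (exercise)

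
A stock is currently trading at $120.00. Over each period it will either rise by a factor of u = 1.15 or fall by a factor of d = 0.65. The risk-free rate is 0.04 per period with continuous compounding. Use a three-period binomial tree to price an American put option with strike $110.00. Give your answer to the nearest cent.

Risk-neutral probability p = (e^0.04 − 0.65)/(1.15 − 0.65) = 0.3908/0.5000 = 0.7816
Terminal stock prices: S_uuu = 182.5, S_uud = 103.2, S_udd = 58.31, S_ddd = 32.95
Terminal payoffs (K − S): max(-72.5, 0) = 0, max(6.845, 0) = 6.845, max(51.69, 0) = 51.69, max(77.05, 0) = 77.05
Node uu (S = 158.7): continuation = e^(−0.04)·[0.7816·0.0000 + 0.2184·6.8450] = 1.4362; exercise value = 0.0000 ≤ continuation, so V_uu = 1.4362
Node ud (S = 89.7): continuation = e^(−0.04)·[0.7816·6.8450 + 0.2184·51.6950] = 15.9868; exercise value = 20.3000 > continuation, so V_ud = 20.3000 (exercise)
Node dd (S = 50.7): continuation = e^(−0.04)·[0.7816·51.6950 + 0.2184·77.0450] = 54.9868; exercise value = 59.3000 > continuation, so V_dd = 59.3000 (exercise)
Node u (S = 138): continuation = e^(−0.04)·[0.7816·1.4362 + 0.2184·20.3000] = 5.3378; exercise value = 0.0000 ≤ continuation, so V_u = 5.3378
Node d (S = 78): continuation = e^(−0.04)·[0.7816·20.3000 + 0.2184·59.3000] = 27.6868; exercise value = 32.0000 > continuation, so V_d = 32.0000 (exercise)
Node 0 (S = 120): continuation = e^(−0.04)·[0.7816·5.3378 + 0.2184·32.0000] = 10.7226; exercise value = 0.0000 ≤ continuation, so V_0 = 10.7226

$10.72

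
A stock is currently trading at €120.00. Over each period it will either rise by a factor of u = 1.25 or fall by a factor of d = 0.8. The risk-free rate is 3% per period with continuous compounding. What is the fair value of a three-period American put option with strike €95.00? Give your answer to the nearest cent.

Risk-neutral probability p = (e^0.03 − 0.8)/(1.25 − 0.8) = 0.2305/0.4500 = 0.5121
Terminal stock prices: S_uuu = 234.4, S_uud = 150, S_udd = 96, S_ddd = 61.44
Terminal payoffs (K − S): max(-139.4, 0) = 0, max(-55, 0) = 0, max(-1, 0) = 0, max(33.56, 0) = 33.56
Node uu (S = 187.5): continuation = e^(−0.03)·[0.5121·0.0000 + 0.4879·0.0000] = 0.0000; exercise value = 0.0000 ≤ continuation, so V_uu = 0.0000
Node ud (S = 120): continuation = e^(−0.03)·[0.5121·0.0000 + 0.4879·0.0000] = 0.0000; exercise value = 0.0000 ≤ continuation, so V_ud = 0.0000
Node dd (S = 76.8): continuation = e^(−0.03)·[0.5121·0.0000 + 0.4879·33.5600] = 15.8893; exercise value = 18.2000 > continuation, so V_dd = 18.2000 (exercise)
Node u (S = 150): continuation = e^(−0.03)·[0.5121·0.0000 + 0.4879·0.0000] = 0.0000; exercise value = 0.0000 ≤ continuation, so V_u = 0.0000
Node d (S = 96): continuation = e^(−0.03)·[0.5121·0.0000 + 0.4879·18.2000] = 8.6170; exercise value = 0.0000 ≤ continuation, so V_d = 8.6170
Node 0 (S = 120): continuation = e^(−0.03)·[0.5121·0.0000 + 0.4879·8.6170] = 4.0798; exercise value = 0.0000 ≤ continuation, so V_0 = 4.0798

€4.08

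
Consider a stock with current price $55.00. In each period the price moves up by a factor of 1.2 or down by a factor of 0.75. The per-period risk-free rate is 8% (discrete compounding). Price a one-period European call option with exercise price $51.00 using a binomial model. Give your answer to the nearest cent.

$10.19

Risk-neutral probability p = (1 + 0.08 − 0.75)/(1.2 − 0.75) = 0.3300/0.4500 = 0.7333
Terminal stock prices: S_u = 66, S_d = 41.25
Terminal payoffs (S − K): max(15, 0) = 15, max(-9.75, 0) = 0
Node 0 (S = 55): V_0 = 1/1.08·[0.7333·15.0000 + 0.2667·0.0000] = 10.1852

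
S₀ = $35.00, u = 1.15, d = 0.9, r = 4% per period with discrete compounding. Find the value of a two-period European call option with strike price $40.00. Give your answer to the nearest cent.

$1.82

Risk-neutral probability p = (1 + 0.04 − 0.9)/(1.15 − 0.9) = 0.1400/0.2500 = 0.5600
Terminal stock prices: S_uu = 46.29, S_ud = 36.23, S_dd = 28.35
Terminal payoffs (S − K): max(6.287, 0) = 6.287, max(-3.775, 0) = 0, max(-11.65, 0) = 0
Node u (S = 40.25): V_u = 1/1.04·[0.5600·6.2875 + 0.4400·0.0000] = 3.3856
Node d (S = 31.5): V_d = 1/1.04·[0.5600·0.0000 + 0.4400·0.0000] = 0.0000
Node 0 (S = 35): V_0 = 1/1.04·[0.5600·3.3856 + 0.4400·0.0000] = 1.8230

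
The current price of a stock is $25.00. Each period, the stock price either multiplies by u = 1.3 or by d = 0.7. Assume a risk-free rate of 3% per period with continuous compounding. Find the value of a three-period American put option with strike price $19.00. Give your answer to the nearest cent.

Risk-neutral probability p = (e^0.03 − 0.7)/(1.3 − 0.7) = 0.3305/0.6000 = 0.5508
Terminal stock prices: S_uuu = 54.93, S_uud = 29.58, S_udd = 15.92, S_ddd = 8.575
Terminal payoffs (K − S): max(-35.93, 0) = 0, max(-10.58, 0) = 0, max(3.075, 0) = 3.075, max(10.43, 0) = 10.43
Node uu (S = 42.25): continuation = e^(−0.03)·[0.5508·0.0000 + 0.4492·0.0000] = 0.0000; exercise value = 0.0000 ≤ continuation, so V_uu = 0.0000
Node ud (S = 22.75): continuation = e^(−0.03)·[0.5508·0.0000 + 0.4492·3.0750] = 1.3406; exercise value = 0.0000 ≤ continuation, so V_ud = 1.3406
Node dd (S = 12.25): continuation = e^(−0.03)·[0.5508·3.0750 + 0.4492·10.4250] = 6.1885; exercise value = 6.7500 > continuation, so V_dd = 6.7500 (exercise)
Node u (S = 32.5): continuation = e^(−0.03)·[0.5508·0.0000 + 0.4492·1.3406] = 0.5845; exercise value = 0.0000 ≤ continuation, so V_u = 0.5845
Node d (S = 17.5): continuation = e^(−0.03)·[0.5508·1.3406 + 0.4492·6.7500] = 3.6593; exercise value = 1.5000 ≤ continuation, so V_d = 3.6593
Node 0 (S = 25): continuation = e^(−0.03)·[0.5508·0.5845 + 0.4492·3.6593] = 1.9077; exercise value = 0.0000 ≤ continuation, so V_0 = 1.9077

$1.91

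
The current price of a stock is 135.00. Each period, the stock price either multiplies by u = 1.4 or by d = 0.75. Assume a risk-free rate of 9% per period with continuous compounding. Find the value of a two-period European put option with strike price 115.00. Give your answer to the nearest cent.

Risk-neutral probability p = (e^0.09 − 0.75)/(1.4 − 0.75) = 0.3442/0.6500 = 0.5295
Terminal stock prices: S_uu = 264.6, S_ud = 141.8, S_dd = 75.94
Terminal payoffs (K − S): max(-149.6, 0) = 0, max(-26.75, 0) = 0, max(39.06, 0) = 39.06
Node u (S = 189): V_u = e^(−0.09)·[0.5295·0.0000 + 0.4705·0.0000] = 0.0000
Node d (S = 101.2): V_d = e^(−0.09)·[0.5295·0.0000 + 0.4705·39.0625] = 16.7971
Node 0 (S = 135): V_0 = e^(−0.09)·[0.5295·0.0000 + 0.4705·16.7971] = 7.2228

7.22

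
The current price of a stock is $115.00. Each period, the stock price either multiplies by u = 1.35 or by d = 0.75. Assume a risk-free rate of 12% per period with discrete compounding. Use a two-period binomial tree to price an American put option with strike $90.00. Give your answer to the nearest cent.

$2.97

Risk-neutral probability p = (1 + 0.12 − 0.75)/(1.35 − 0.75) = 0.3700/0.6000 = 0.6167
Terminal stock prices: S_uu = 209.6, S_ud = 116.4, S_dd = 64.69
Terminal payoffs (K − S): max(-119.6, 0) = 0, max(-26.44, 0) = 0, max(25.31, 0) = 25.31
Node u (S = 155.2): continuation = 1/1.12·[0.6167·0.0000 + 0.3833·0.0000] = 0.0000; exercise value = 0.0000 ≤ continuation, so V_u = 0.0000
Node d (S = 86.25): continuation = 1/1.12·[0.6167·0.0000 + 0.3833·25.3125] = 8.6635; exercise value = 3.7500 ≤ continuation, so V_d = 8.6635
Node 0 (S = 115): continuation = 1/1.12·[0.6167·0.0000 + 0.3833·8.6635] = 2.9652; exercise value = 0.0000 ≤ continuation, so V_0 = 2.9652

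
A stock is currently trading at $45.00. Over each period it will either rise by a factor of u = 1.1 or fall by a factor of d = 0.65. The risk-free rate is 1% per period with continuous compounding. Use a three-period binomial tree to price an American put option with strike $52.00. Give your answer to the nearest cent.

Risk-neutral probability p = (e^0.01 − 0.65)/(1.1 − 0.65) = 0.3601/0.4500 = 0.8001
Terminal stock prices: S_uuu = 59.9, S_uud = 35.39, S_udd = 20.91, S_ddd = 12.36
Terminal payoffs (K − S): max(-7.895, 0) = 0, max(16.61, 0) = 16.61, max(31.09, 0) = 31.09, max(39.64, 0) = 39.64
Node uu (S = 54.45): continuation = e^(−0.01)·[0.8001·0.0000 + 0.1999·16.6075] = 3.2866; exercise value = 0.0000 ≤ continuation, so V_uu = 3.2866
Node ud (S = 32.18): continuation = e^(−0.01)·[0.8001·16.6075 + 0.1999·31.0862] = 19.3076; exercise value = 19.8250 > continuation, so V_ud = 19.8250 (exercise)
Node dd (S = 19.01): continuation = e^(−0.01)·[0.8001·31.0862 + 0.1999·39.6419] = 32.4701; exercise value = 32.9875 > continuation, so V_dd = 32.9875 (exercise)
Node u (S = 49.5): continuation = e^(−0.01)·[0.8001·3.2866 + 0.1999·19.8250] = 6.5269; exercise value = 2.5000 ≤ continuation, so V_u = 6.5269
Node d (S = 29.25): continuation = e^(−0.01)·[0.8001·19.8250 + 0.1999·32.9875] = 22.2326; exercise value = 22.7500 > continuation, so V_d = 22.7500 (exercise)
Node 0 (S = 45): continuation = e^(−0.01)·[0.8001·6.5269 + 0.1999·22.7500] = 9.6725; exercise value = 7.0000 ≤ continuation, so V_0 = 9.6725

$9.67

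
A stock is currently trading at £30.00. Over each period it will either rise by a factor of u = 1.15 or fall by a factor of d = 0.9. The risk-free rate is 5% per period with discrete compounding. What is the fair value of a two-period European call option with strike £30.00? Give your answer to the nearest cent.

Risk-neutral probability p = (1 + 0.05 − 0.9)/(1.15 − 0.9) = 0.1500/0.2500 = 0.6000
Terminal stock prices: S_uu = 39.67, S_ud = 31.05, S_dd = 24.3
Terminal payoffs (S − K): max(9.675, 0) = 9.675, max(1.05, 0) = 1.05, max(-5.7, 0) = 0
Node u (S = 34.5): V_u = 1/1.05·[0.6000·9.6750 + 0.4000·1.0500] = 5.9286
Node d (S = 27): V_d = 1/1.05·[0.6000·1.0500 + 0.4000·0.0000] = 0.6000
Node 0 (S = 30): V_0 = 1/1.05·[0.6000·5.9286 + 0.4000·0.6000] = 3.6163

£3.62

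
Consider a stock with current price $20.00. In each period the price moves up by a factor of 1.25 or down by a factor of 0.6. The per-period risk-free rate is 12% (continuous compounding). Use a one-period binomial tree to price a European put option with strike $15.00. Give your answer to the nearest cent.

Risk-neutral probability p = (e^0.12 − 0.6)/(1.25 − 0.6) = 0.5275/0.6500 = 0.8115
Terminal stock prices: S_u = 25, S_d = 12
Terminal payoffs (K − S): max(-10, 0) = 0, max(3, 0) = 3
Node 0 (S = 20): V_0 = e^(−0.12)·[0.8115·0.0000 + 0.1885·3.0000] = 0.5015

$0.50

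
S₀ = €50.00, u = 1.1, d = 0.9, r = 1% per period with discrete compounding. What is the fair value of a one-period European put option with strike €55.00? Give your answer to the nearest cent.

€4.46

Risk-neutral probability p = (1 + 0.01 − 0.9)/(1.1 − 0.9) = 0.1100/0.2000 = 0.5500
Terminal stock prices: S_u = 55, S_d = 45
Terminal payoffs (K − S): max(0, 0) = 0, max(10, 0) = 10
Node 0 (S = 50): V_0 = 1/1.01·[0.5500·0.0000 + 0.4500·10.0000] = 4.4554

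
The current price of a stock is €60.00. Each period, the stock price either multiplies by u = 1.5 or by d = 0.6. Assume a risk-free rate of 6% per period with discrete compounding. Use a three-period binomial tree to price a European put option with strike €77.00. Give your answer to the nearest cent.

Risk-neutral probability p = (1 + 0.06 − 0.6)/(1.5 − 0.6) = 0.4600/0.9000 = 0.5111
Terminal stock prices: S_uuu = 202.5, S_uud = 81, S_udd = 32.4, S_ddd = 12.96
Terminal payoffs (K − S): max(-125.5, 0) = 0, max(-4, 0) = 0, max(44.6, 0) = 44.6, max(64.04, 0) = 64.04
Node uu (S = 135): V_uu = 1/1.06·[0.5111·0.0000 + 0.4889·0.0000] = 0.0000
Node ud (S = 54): V_ud = 1/1.06·[0.5111·0.0000 + 0.4889·44.6000] = 20.5702
Node dd (S = 21.6): V_dd = 1/1.06·[0.5111·44.6000 + 0.4889·64.0400] = 51.0415
Node u (S = 90): V_u = 1/1.06·[0.5111·0.0000 + 0.4889·20.5702] = 9.4873
Node d (S = 36): V_d = 1/1.06·[0.5111·20.5702 + 0.4889·51.0415] = 33.4597
Node 0 (S = 60): V_0 = 1/1.06·[0.5111·9.4873 + 0.4889·33.4597] = 20.0068

€20.01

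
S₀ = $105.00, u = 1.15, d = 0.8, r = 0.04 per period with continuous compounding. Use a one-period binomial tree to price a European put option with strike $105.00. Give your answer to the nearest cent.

Risk-neutral probability p = (e^0.04 − 0.8)/(1.15 − 0.8) = 0.2408/0.3500 = 0.6880
Terminal stock prices: S_u = 120.7, S_d = 84
Terminal payoffs (K − S): max(-15.75, 0) = 0, max(21, 0) = 21
Node 0 (S = 105): V_0 = e^(−0.04)·[0.6880·0.0000 + 0.3120·21.0000] = 6.2945

$6.29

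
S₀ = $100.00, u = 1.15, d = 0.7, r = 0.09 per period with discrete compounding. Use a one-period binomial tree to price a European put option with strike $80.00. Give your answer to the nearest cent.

$1.22

Risk-neutral probability p = (1 + 0.09 − 0.7)/(1.15 − 0.7) = 0.3900/0.4500 = 0.8667
Terminal stock prices: S_u = 115, S_d = 70
Terminal payoffs (K − S): max(-35, 0) = 0, max(10, 0) = 10
Node 0 (S = 100): V_0 = 1/1.09·[0.8667·0.0000 + 0.1333·10.0000] = 1.2232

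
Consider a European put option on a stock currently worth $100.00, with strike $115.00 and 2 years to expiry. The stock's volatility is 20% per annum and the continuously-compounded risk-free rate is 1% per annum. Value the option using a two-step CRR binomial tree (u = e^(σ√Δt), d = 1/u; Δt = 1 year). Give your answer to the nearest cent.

$20.29

CRR parameters: u = e^(σ√Δt) = e^(0.2·√1) = 1.2214, d = 1/u = 0.8187
Per-period rate: rΔt = 0.01·1 = 0.01, so R = e^0.01 = 1.0101
Risk-neutral probability p = (e^0.01 − 0.8187)/(1.2214 − 0.8187) = 0.1913/0.4027 = 0.4751
Terminal stock prices: S_uu = 149.2, S_ud = 100, S_dd = 67.03
Terminal payoffs (K − S): max(-34.18, 0) = 0, max(15, 0) = 15, max(47.97, 0) = 47.97
Node u (S = 122.1): V_u = e^(−0.01)·[0.4751·0.0000 + 0.5249·15.0000] = 7.7948
Node d (S = 81.87): V_d = e^(−0.01)·[0.4751·15.0000 + 0.5249·47.9680] = 31.9827
Node 0 (S = 100): V_0 = e^(−0.01)·[0.4751·7.7948 + 0.5249·31.9827] = 20.2865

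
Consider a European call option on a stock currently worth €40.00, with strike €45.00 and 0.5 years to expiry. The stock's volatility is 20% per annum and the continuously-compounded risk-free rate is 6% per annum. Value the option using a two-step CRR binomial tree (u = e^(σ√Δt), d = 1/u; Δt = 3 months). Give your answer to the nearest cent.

€1.13

CRR parameters: u = e^(σ√Δt) = e^(0.2·√0.25) = 1.1052, d = 1/u = 0.9048
Per-period rate: rΔt = 0.06·0.25 = 0.015, so R = e^0.015 = 1.0151
Risk-neutral probability p = (e^0.015 − 0.9048)/(1.1052 − 0.9048) = 0.1103/0.2003 = 0.5505
Terminal stock prices: S_uu = 48.86, S_ud = 40, S_dd = 32.75
Terminal payoffs (S − K): max(3.856, 0) = 3.856, max(-5, 0) = 0, max(-12.25, 0) = 0
Node u (S = 44.21): V_u = e^(−0.015)·[0.5505·3.8561 + 0.4495·0.0000] = 2.0910
Node d (S = 36.19): V_d = e^(−0.015)·[0.5505·0.0000 + 0.4495·0.0000] = 0.0000
Node 0 (S = 40): V_0 = e^(−0.015)·[0.5505·2.0910 + 0.4495·0.0000] = 1.1339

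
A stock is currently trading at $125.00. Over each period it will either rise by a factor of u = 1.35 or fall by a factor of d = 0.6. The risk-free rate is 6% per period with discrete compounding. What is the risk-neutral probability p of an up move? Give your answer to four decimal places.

Risk-neutral probability p = (1 + 0.06 − 0.6)/(1.35 − 0.6) = 0.4600/0.7500 = 0.6133

p = 0.6133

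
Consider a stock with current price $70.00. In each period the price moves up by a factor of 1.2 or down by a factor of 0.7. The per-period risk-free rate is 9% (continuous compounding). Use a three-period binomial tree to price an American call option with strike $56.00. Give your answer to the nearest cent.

Risk-neutral probability p = (e^0.09 − 0.7)/(1.2 − 0.7) = 0.3942/0.5000 = 0.7883
Terminal stock prices: S_uuu = 121, S_uud = 70.56, S_udd = 41.16, S_ddd = 24.01
Terminal payoffs (S − K): max(64.96, 0) = 64.96, max(14.56, 0) = 14.56, max(-14.84, 0) = 0, max(-31.99, 0) = 0
Node uu (S = 100.8): continuation = e^(−0.09)·[0.7883·64.9600 + 0.2117·14.5600] = 49.6199; exercise value = 44.8000 ≤ continuation, so V_uu = 49.6199
Node ud (S = 58.8): continuation = e^(−0.09)·[0.7883·14.5600 + 0.2117·0.0000] = 10.4904; exercise value = 2.8000 ≤ continuation, so V_ud = 10.4904
Node dd (S = 34.3): continuation = e^(−0.09)·[0.7883·0.0000 + 0.2117·0.0000] = 0.0000; exercise value = 0.0000 ≤ continuation, so V_dd = 0.0000
Node u (S = 84): continuation = e^(−0.09)·[0.7883·49.6199 + 0.2117·10.4904] = 37.7801; exercise value = 28.0000 ≤ continuation, so V_u = 37.7801
Node d (S = 49): continuation = e^(−0.09)·[0.7883·10.4904 + 0.2117·0.0000] = 7.5583; exercise value = 0.0000 ≤ continuation, so V_d = 7.5583
Node 0 (S = 70): continuation = e^(−0.09)·[0.7883·37.7801 + 0.2117·7.5583] = 28.6825; exercise value = 14.0000 ≤ continuation, so V_0 = 28.6825

$28.68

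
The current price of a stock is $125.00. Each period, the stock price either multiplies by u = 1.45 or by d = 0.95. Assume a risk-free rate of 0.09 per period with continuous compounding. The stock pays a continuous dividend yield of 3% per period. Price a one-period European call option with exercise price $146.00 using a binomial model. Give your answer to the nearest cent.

$7.21

Per-period risk-free factor R = e^0.09 = 1.0942; dividend-adjusted growth = e^(0.09−0.03) = 1.0618.
Risk-neutral probability p = (1.0618 − 0.95)/(1.45 − 0.95) = 0.1118/0.5000 = 0.2237
Terminal stock prices: S_u = 181.2, S_d = 118.8
Terminal payoffs (S − K): max(35.25, 0) = 35.25, max(-27.25, 0) = 0
Node 0 (S = 125): V_0 = e^(−0.09)·[0.2237·35.2500 + 0.7763·0.0000] = 7.2059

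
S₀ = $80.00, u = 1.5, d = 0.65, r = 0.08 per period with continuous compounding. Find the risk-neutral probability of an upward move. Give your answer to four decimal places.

Risk-neutral probability p = (e^0.08 − 0.65)/(1.5 − 0.65) = 0.4333/0.8500 = 0.5097

p = 0.5097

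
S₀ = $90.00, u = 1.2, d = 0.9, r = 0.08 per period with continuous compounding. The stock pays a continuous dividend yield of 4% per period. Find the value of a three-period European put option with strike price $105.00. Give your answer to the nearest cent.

$10.09

Per-period risk-free factor R = e^0.08 = 1.0833; dividend-adjusted growth = e^(0.08−0.04) = 1.0408.
Risk-neutral probability p = (1.0408 − 0.9)/(1.2 − 0.9) = 0.1408/0.3000 = 0.4694
Terminal stock prices: S_uuu = 155.5, S_uud = 116.6, S_udd = 87.48, S_ddd = 65.61
Terminal payoffs (K − S): max(-50.52, 0) = 0, max(-11.64, 0) = 0, max(17.52, 0) = 17.52, max(39.39, 0) = 39.39
Node uu (S = 129.6): V_uu = e^(−0.08)·[0.4694·0.0000 + 0.5306·0.0000] = 0.0000
Node ud (S = 97.2): V_ud = e^(−0.08)·[0.4694·0.0000 + 0.5306·17.5200] = 8.5819
Node dd (S = 72.9): V_dd = e^(−0.08)·[0.4694·17.5200 + 0.5306·39.3900] = 26.8857
Node u (S = 108): V_u = e^(−0.08)·[0.4694·0.0000 + 0.5306·8.5819] = 4.2037
Node d (S = 81): V_d = e^(−0.08)·[0.4694·8.5819 + 0.5306·26.8857] = 16.8879
Node 0 (S = 90): V_0 = e^(−0.08)·[0.4694·4.2037 + 0.5306·16.8879] = 10.0937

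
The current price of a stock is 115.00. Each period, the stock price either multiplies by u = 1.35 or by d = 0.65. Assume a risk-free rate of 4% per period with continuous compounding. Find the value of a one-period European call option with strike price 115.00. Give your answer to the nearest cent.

21.59

Risk-neutral probability p = (e^0.04 − 0.65)/(1.35 − 0.65) = 0.3908/0.7000 = 0.5583
Terminal stock prices: S_u = 155.2, S_d = 74.75
Terminal payoffs (S − K): max(40.25, 0) = 40.25, max(-40.25, 0) = 0
Node 0 (S = 115): V_0 = e^(−0.04)·[0.5583·40.2500 + 0.4417·0.0000] = 21.5905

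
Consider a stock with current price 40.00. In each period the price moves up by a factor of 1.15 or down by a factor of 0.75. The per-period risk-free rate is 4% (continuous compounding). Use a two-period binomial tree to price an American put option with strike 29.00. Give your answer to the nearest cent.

Risk-neutral probability p = (e^0.04 − 0.75)/(1.15 − 0.75) = 0.2908/0.4000 = 0.7270
Terminal stock prices: S_uu = 52.9, S_ud = 34.5, S_dd = 22.5
Terminal payoffs (K − S): max(-23.9, 0) = 0, max(-5.5, 0) = 0, max(6.5, 0) = 6.5
Node u (S = 46): continuation = e^(−0.04)·[0.7270·0.0000 + 0.2730·0.0000] = 0.0000; exercise value = 0.0000 ≤ continuation, so V_u = 0.0000
Node d (S = 30): continuation = e^(−0.04)·[0.7270·0.0000 + 0.2730·6.5000] = 1.7048; exercise value = 0.0000 ≤ continuation, so V_d = 1.7048
Node 0 (S = 40): continuation = e^(−0.04)·[0.7270·0.0000 + 0.2730·1.7048] = 0.4471; exercise value = 0.0000 ≤ continuation, so V_0 = 0.4471

0.45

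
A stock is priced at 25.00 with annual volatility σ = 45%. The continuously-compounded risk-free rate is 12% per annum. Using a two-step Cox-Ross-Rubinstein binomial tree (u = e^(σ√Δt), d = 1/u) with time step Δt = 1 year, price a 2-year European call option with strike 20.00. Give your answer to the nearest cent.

CRR parameters: u = e^(σ√Δt) = e^(0.45·√1) = 1.5683, d = 1/u = 0.6376
Per-period rate: rΔt = 0.12·1 = 0.12, so R = e^0.12 = 1.1275
Risk-neutral probability p = (e^0.12 − 0.6376)/(1.5683 − 0.6376) = 0.4899/0.9307 = 0.5264
Terminal stock prices: S_uu = 61.49, S_ud = 25, S_dd = 10.16
Terminal payoffs (S − K): max(41.49, 0) = 41.49, max(5, 0) = 5, max(-9.836, 0) = 0
Node u (S = 39.21): V_u = e^(−0.12)·[0.5264·41.4901 + 0.4736·5.0000] = 21.4694
Node d (S = 15.94): V_d = e^(−0.12)·[0.5264·5.0000 + 0.4736·0.0000] = 2.3342
Node 0 (S = 25): V_0 = e^(−0.12)·[0.5264·21.4694 + 0.4736·2.3342] = 11.0032

11.00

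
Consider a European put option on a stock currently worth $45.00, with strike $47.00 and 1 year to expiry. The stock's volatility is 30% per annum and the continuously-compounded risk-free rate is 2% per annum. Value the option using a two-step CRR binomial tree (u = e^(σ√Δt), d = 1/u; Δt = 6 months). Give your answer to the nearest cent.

CRR parameters: u = e^(σ√Δt) = e^(0.3·√0.5) = 1.2363, d = 1/u = 0.8089
Per-period rate: rΔt = 0.02·0.5 = 0.01, so R = e^0.01 = 1.0101
Risk-neutral probability p = (e^0.01 − 0.8089)/(1.2363 − 0.8089) = 0.2012/0.4275 = 0.4707
Terminal stock prices: S_uu = 68.78, S_ud = 45, S_dd = 29.44
Terminal payoffs (K − S): max(-21.78, 0) = 0, max(2, 0) = 2, max(17.56, 0) = 17.56
Node u (S = 55.63): V_u = e^(−0.01)·[0.4707·0.0000 + 0.5293·2.0000] = 1.0481
Node d (S = 36.4): V_d = e^(−0.01)·[0.4707·2.0000 + 0.5293·17.5587] = 10.1337
Node 0 (S = 45): V_0 = e^(−0.01)·[0.4707·1.0481 + 0.5293·10.1337] = 5.7991

$5.80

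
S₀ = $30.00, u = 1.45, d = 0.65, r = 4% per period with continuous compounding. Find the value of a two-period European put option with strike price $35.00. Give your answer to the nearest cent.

Risk-neutral probability p = (e^0.04 − 0.65)/(1.45 − 0.65) = 0.3908/0.8000 = 0.4885
Terminal stock prices: S_uu = 63.08, S_ud = 28.28, S_dd = 12.68
Terminal payoffs (K − S): max(-28.08, 0) = 0, max(6.725, 0) = 6.725, max(22.32, 0) = 22.32
Node u (S = 43.5): V_u = e^(−0.04)·[0.4885·0.0000 + 0.5115·6.7250] = 3.3049
Node d (S = 19.5): V_d = e^(−0.04)·[0.4885·6.7250 + 0.5115·22.3250] = 14.1276
Node 0 (S = 30): V_0 = e^(−0.04)·[0.4885·3.3049 + 0.5115·14.1276] = 8.4939

$8.49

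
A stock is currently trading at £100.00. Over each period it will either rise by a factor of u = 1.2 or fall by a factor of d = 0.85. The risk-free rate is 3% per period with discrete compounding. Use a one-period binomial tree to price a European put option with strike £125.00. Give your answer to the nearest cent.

Risk-neutral probability p = (1 + 0.03 − 0.85)/(1.2 − 0.85) = 0.1800/0.3500 = 0.5143
Terminal stock prices: S_u = 120, S_d = 85
Terminal payoffs (K − S): max(5, 0) = 5, max(40, 0) = 40
Node 0 (S = 100): V_0 = 1/1.03·[0.5143·5.0000 + 0.4857·40.0000] = 21.3592

£21.36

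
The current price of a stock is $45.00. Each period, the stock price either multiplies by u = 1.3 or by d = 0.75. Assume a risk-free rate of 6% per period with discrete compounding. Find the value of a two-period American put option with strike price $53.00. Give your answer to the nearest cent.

Risk-neutral probability p = (1 + 0.06 − 0.75)/(1.3 − 0.75) = 0.3100/0.5500 = 0.5636
Terminal stock prices: S_uu = 76.05, S_ud = 43.88, S_dd = 25.31
Terminal payoffs (K − S): max(-23.05, 0) = 0, max(9.125, 0) = 9.125, max(27.69, 0) = 27.69
Node u (S = 58.5): continuation = 1/1.06·[0.5636·0.0000 + 0.4364·9.1250] = 3.7564; exercise value = 0.0000 ≤ continuation, so V_u = 3.7564
Node d (S = 33.75): continuation = 1/1.06·[0.5636·9.1250 + 0.4364·27.6875] = 16.2500; exercise value = 19.2500 > continuation, so V_d = 19.2500 (exercise)
Node 0 (S = 45): continuation = 1/1.06·[0.5636·3.7564 + 0.4364·19.2500] = 9.9219; exercise value = 8.0000 ≤ continuation, so V_0 = 9.9219

$9.92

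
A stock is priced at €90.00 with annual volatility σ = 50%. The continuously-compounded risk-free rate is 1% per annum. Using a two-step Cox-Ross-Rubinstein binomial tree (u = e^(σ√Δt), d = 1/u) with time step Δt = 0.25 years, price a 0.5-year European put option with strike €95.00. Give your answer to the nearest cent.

CRR parameters: u = e^(σ√Δt) = e^(0.5·√0.25) = 1.2840, d = 1/u = 0.7788
Per-period rate: rΔt = 0.01·0.25 = 0.0025, so R = e^0.0025 = 1.0025
Risk-neutral probability p = (e^0.0025 − 0.7788)/(1.2840 − 0.7788) = 0.2237/0.5052 = 0.4428
Terminal stock prices: S_uu = 148.4, S_ud = 90, S_dd = 54.59
Terminal payoffs (K − S): max(-53.38, 0) = 0, max(5, 0) = 5, max(40.41, 0) = 40.41
Node u (S = 115.6): V_u = e^(−0.0025)·[0.4428·0.0000 + 0.5572·5.0000] = 2.7792
Node d (S = 70.09): V_d = e^(−0.0025)·[0.4428·5.0000 + 0.5572·40.4122] = 24.6707
Node 0 (S = 90): V_0 = e^(−0.0025)·[0.4428·2.7792 + 0.5572·24.6707] = 14.9402

€14.94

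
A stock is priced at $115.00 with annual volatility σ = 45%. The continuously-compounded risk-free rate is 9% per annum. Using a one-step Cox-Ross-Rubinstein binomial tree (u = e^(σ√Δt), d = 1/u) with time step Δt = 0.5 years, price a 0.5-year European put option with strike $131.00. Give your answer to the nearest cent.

$22.98

CRR parameters: u = e^(σ√Δt) = e^(0.45·√0.5) = 1.3746, d = 1/u = 0.7275
Per-period rate: rΔt = 0.09·0.5 = 0.045, so R = e^0.045 = 1.0460
Risk-neutral probability p = (e^0.045 − 0.7275)/(1.3746 − 0.7275) = 0.3186/0.6472 = 0.4922
Terminal stock prices: S_u = 158.1, S_d = 83.66
Terminal payoffs (K − S): max(-27.08, 0) = 0, max(47.34, 0) = 47.34
Node 0 (S = 115): V_0 = e^(−0.045)·[0.4922·0.0000 + 0.5078·47.3422] = 22.9810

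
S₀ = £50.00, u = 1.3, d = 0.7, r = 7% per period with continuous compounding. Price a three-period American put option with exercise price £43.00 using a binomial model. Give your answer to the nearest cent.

Risk-neutral probability p = (e^0.07 − 0.7)/(1.3 − 0.7) = 0.3725/0.6000 = 0.6208
Terminal stock prices: S_uuu = 109.9, S_uud = 59.15, S_udd = 31.85, S_ddd = 17.15
Terminal payoffs (K − S): max(-66.85, 0) = 0, max(-16.15, 0) = 0, max(11.15, 0) = 11.15, max(25.85, 0) = 25.85
Node uu (S = 84.5): continuation = e^(−0.07)·[0.6208·0.0000 + 0.3792·0.0000] = 0.0000; exercise value = 0.0000 ≤ continuation, so V_uu = 0.0000
Node ud (S = 45.5): continuation = e^(−0.07)·[0.6208·0.0000 + 0.3792·11.1500] = 3.9417; exercise value = 0.0000 ≤ continuation, so V_ud = 3.9417
Node dd (S = 24.5): continuation = e^(−0.07)·[0.6208·11.1500 + 0.3792·25.8500] = 15.5929; exercise value = 18.5000 > continuation, so V_dd = 18.5000 (exercise)
Node u (S = 65): continuation = e^(−0.07)·[0.6208·0.0000 + 0.3792·3.9417] = 1.3935; exercise value = 0.0000 ≤ continuation, so V_u = 1.3935
Node d (S = 35): continuation = e^(−0.07)·[0.6208·3.9417 + 0.3792·18.5000] = 8.8219; exercise value = 8.0000 ≤ continuation, so V_d = 8.8219
Node 0 (S = 50): continuation = e^(−0.07)·[0.6208·1.3935 + 0.3792·8.8219] = 3.9254; exercise value = 0.0000 ≤ continuation, so V_0 = 3.9254

£3.93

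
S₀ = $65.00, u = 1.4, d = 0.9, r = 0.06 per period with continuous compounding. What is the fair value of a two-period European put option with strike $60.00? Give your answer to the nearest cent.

$2.98

Risk-neutral probability p = (e^0.06 − 0.9)/(1.4 − 0.9) = 0.1618/0.5000 = 0.3237
Terminal stock prices: S_uu = 127.4, S_ud = 81.9, S_dd = 52.65
Terminal payoffs (K − S): max(-67.4, 0) = 0, max(-21.9, 0) = 0, max(7.35, 0) = 7.35
Node u (S = 91): V_u = e^(−0.06)·[0.3237·0.0000 + 0.6763·0.0000] = 0.0000
Node d (S = 58.5): V_d = e^(−0.06)·[0.3237·0.0000 + 0.6763·7.3500] = 4.6815
Node 0 (S = 65): V_0 = e^(−0.06)·[0.3237·0.0000 + 0.6763·4.6815] = 2.9818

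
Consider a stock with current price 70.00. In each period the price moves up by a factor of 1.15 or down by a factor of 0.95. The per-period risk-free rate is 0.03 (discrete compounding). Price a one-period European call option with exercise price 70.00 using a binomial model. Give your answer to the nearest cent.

4.08

Risk-neutral probability p = (1 + 0.03 − 0.95)/(1.15 − 0.95) = 0.0800/0.2000 = 0.4000
Terminal stock prices: S_u = 80.5, S_d = 66.5
Terminal payoffs (S − K): max(10.5, 0) = 10.5, max(-3.5, 0) = 0
Node 0 (S = 70): V_0 = 1/1.03·[0.4000·10.5000 + 0.6000·0.0000] = 4.0777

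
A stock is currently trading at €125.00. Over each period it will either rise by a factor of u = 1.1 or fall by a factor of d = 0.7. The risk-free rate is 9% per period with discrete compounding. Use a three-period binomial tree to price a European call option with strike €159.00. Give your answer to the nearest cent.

€5.28

Risk-neutral probability p = (1 + 0.09 − 0.7)/(1.1 − 0.7) = 0.3900/0.4000 = 0.9750
Terminal stock prices: S_uuu = 166.4, S_uud = 105.9, S_udd = 67.37, S_ddd = 42.87
Terminal payoffs (S − K): max(7.375, 0) = 7.375, max(-53.12, 0) = 0, max(-91.63, 0) = 0, max(-116.1, 0) = 0
Node uu (S = 151.3): V_uu = 1/1.09·[0.9750·7.3750 + 0.0250·0.0000] = 6.5969
Node ud (S = 96.25): V_ud = 1/1.09·[0.9750·0.0000 + 0.0250·0.0000] = 0.0000
Node dd (S = 61.25): V_dd = 1/1.09·[0.9750·0.0000 + 0.0250·0.0000] = 0.0000
Node u (S = 137.5): V_u = 1/1.09·[0.9750·6.5969 + 0.0250·0.0000] = 5.9009
Node d (S = 87.5): V_d = 1/1.09·[0.9750·0.0000 + 0.0250·0.0000] = 0.0000
Node 0 (S = 125): V_0 = 1/1.09·[0.9750·5.9009 + 0.0250·0.0000] = 5.2783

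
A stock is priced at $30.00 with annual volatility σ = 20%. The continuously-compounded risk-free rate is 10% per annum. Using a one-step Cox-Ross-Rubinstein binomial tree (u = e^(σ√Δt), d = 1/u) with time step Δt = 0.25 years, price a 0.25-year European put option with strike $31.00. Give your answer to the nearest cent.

CRR parameters: u = e^(σ√Δt) = e^(0.2·√0.25) = 1.1052, d = 1/u = 0.9048
Per-period rate: rΔt = 0.1·0.25 = 0.025, so R = e^0.025 = 1.0253
Risk-neutral probability p = (e^0.025 − 0.9048)/(1.1052 − 0.9048) = 0.1205/0.2003 = 0.6014
Terminal stock prices: S_u = 33.16, S_d = 27.15
Terminal payoffs (K − S): max(-2.155, 0) = 0, max(3.855, 0) = 3.855
Node 0 (S = 30): V_0 = e^(−0.025)·[0.6014·0.0000 + 0.3986·3.8549] = 1.4987

$1.50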